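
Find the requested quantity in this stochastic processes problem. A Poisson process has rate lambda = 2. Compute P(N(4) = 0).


P(N(t)=k) = (lambda*t)^k * exp(-lambda*t) / k!
lambda*t = 8
= 8^0 * exp(-8) / 0!
= 1 * 3.3546e-04 / 1
= 3.3546e-04

3.3546e-04


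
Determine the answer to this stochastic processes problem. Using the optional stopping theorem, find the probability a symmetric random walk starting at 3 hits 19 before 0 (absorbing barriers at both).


By optional stopping theorem: E(M at tau) = M(0) = 3
P(hit 19)*19 + P(hit 0)*0 = 3
P(hit 19) = (3 - 0)/(19 - 0) = 3/19 = 0.1579

0.1579


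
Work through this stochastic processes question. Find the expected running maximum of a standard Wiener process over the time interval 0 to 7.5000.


E(max B(s)) = sqrt(2t/pi)
= sqrt(2*7.5000/pi)
= sqrt(4.7746)
= 2.1851

2.1851


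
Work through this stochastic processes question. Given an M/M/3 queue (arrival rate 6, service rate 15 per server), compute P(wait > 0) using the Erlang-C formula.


a = lambda/mu = 0.4000
rho = a/c = 0.1333
Erlang-C formula applied:
C(c,a) = 0.0082

0.0082


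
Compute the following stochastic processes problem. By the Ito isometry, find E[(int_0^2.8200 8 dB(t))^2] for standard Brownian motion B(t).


By Ito isometry: E[(int f dB)^2] = int f^2 dt
= 8^2 * 2.8200
= 64 * 2.8200 = 180.4800

180.4800


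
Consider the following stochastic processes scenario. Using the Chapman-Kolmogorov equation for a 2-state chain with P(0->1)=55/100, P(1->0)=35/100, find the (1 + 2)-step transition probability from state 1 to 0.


P^3 = P^1 * P^2
Computing via matrix multiplication of the transition matrix.
Entry (1,0) of P^3 = 0.3885

0.3885


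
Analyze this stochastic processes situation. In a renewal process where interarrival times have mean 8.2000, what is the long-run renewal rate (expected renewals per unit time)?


Long-run renewal rate = 1/E(X)
= 1/8.2000
= 0.1220

0.1220


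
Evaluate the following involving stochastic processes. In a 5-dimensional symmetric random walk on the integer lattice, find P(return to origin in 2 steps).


P(return in 2 steps) = P(reverse first step) = 1/(2d)
= 1/10
= 0.1000

0.1000


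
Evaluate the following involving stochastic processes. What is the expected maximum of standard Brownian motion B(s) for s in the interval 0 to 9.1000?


E(max B(s)) = sqrt(2t/pi)
= sqrt(2*9.1000/pi)
= sqrt(5.7932)
= 2.4069

2.4069


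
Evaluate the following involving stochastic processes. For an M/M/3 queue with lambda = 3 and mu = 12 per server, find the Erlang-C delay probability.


a = lambda/mu = 0.2500
rho = a/c = 0.0833
Erlang-C formula applied:
C(c,a) = 0.0022

0.0022


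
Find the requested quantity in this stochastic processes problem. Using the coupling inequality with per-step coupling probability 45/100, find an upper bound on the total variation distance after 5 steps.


TV distance bound <= (1-delta)^n
= (1 - 0.4500)^5
= 0.5500^5
= 0.0503

0.0503


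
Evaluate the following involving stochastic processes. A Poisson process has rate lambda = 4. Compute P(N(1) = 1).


P(N(t)=k) = (lambda*t)^k * exp(-lambda*t) / k!
lambda*t = 4
= 4^1 * exp(-4) / 1!
= 4 * 0.0183 / 1
= 0.0733

0.0733


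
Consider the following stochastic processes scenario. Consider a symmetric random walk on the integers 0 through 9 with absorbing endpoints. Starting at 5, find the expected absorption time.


For symmetric RW on 0,...,N with absorbing barriers, E(i) = i*(N-i)
E(5) = 5 * 4 = 20

20


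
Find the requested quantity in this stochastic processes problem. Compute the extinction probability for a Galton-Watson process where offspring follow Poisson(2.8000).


Since mu = 2.8000 > 1, extinction prob q < 1.
Solve s = exp(mu*(s-1)) iteratively.
q = 0.0750

0.0750


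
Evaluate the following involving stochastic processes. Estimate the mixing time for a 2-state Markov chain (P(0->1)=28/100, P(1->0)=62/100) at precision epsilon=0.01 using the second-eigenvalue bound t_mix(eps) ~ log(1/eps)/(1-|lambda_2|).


lambda_2 = |1 - p01 - p10| = |1 - 0.2800 - 0.6200| = 0.1000
t_mix ~ log(1/eps)/(1 - |lambda_2|)
= log(100)/(1 - 0.1000) = 4.6052/0.9000
= 5.1169

5.1169


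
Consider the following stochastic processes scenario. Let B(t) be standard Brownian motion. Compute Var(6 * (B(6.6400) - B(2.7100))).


Var(alpha*(B(t)-B(s))) = alpha^2 * (t-s)
= 6^2 * (6.6400 - 2.7100)
= 36 * 3.9300
= 141.4800

141.4800


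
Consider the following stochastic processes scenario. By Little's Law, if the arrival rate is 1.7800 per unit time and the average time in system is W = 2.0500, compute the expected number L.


Little's Law: L = lambda * W
= 1.7800 * 2.0500
= 3.6490

3.6490


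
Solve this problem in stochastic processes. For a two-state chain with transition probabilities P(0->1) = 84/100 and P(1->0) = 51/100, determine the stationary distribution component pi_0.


Stationary distribution: pi_0 = p10/(p01+p10), pi_1 = p01/(p01+p10)
p01 = 0.8400, p10 = 0.5100
pi_0 = 0.3778

0.3778


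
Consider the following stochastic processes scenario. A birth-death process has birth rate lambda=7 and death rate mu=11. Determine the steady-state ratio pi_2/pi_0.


For birth-death process, pi_n/pi_0 = (lambda/mu)^n
= (7/11)^2
= 0.4050

0.4050


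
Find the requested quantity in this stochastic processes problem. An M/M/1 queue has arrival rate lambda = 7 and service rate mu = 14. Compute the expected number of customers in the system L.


rho = 7/14 = 0.5000
L = rho/(1-rho)
= 0.5000/0.5000
= 1.0000

1.0000


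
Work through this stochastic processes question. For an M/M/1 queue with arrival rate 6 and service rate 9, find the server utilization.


rho = lambda/mu
= 6/9
= 0.6667

0.6667


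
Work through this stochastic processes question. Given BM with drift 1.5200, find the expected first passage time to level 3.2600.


Expected first passage time = a/mu
= 3.2600/1.5200
= 2.1447

2.1447


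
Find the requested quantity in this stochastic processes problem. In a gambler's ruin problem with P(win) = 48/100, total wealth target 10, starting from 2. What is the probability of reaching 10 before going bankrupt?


Gambler's ruin formula:
r = q/p = 0.5200/0.4800 = 1.0833
P(win) = (1 - r^i)/(1 - r^N)
= (1 - 1.0833^2)/(1 - 1.0833^10)
= 0.1416

0.1416


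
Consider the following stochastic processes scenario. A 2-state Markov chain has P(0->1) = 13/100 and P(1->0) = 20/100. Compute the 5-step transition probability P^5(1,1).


Computing P^5 by matrix multiplication.
P = [[0.8700, 0.1300], [0.2000, 0.8000]]
After raising P to the power 5:
P^5(1,1) = 0.4758

0.4758


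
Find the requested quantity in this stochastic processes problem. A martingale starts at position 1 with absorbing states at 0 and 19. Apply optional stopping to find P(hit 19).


By optional stopping theorem: E(M at tau) = M(0) = 1
P(hit 19)*19 + P(hit 0)*0 = 1
P(hit 19) = (1 - 0)/(19 - 0) = 1/19 = 0.0526

0.0526


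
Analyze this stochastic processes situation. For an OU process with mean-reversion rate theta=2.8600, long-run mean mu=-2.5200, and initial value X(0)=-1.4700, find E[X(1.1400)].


E[X(t)] = mu + (X(0) - mu)*exp(-theta*t)
= -2.5200 + (-1.4700 - -2.5200)*exp(-2.8600*1.1400)
= -2.5200 + 1.0500 * 0.0384
= -2.4797

-2.4797


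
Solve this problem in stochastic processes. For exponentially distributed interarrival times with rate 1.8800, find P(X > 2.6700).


P(X > t) = exp(-lambda * t)
= exp(-1.8800 * 2.6700)
= exp(-5.0196) = 0.0066

0.0066


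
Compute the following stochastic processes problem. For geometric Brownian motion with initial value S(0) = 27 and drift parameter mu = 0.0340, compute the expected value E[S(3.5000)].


E[S(t)] = S(0) * exp(mu * t)
= 27 * exp(0.0340 * 3.5000)
= 27 * 1.1264
= 30.4120

30.4120


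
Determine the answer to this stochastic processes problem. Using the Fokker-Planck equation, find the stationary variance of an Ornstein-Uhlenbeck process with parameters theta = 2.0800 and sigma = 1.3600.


Stationary variance = sigma^2 / (2*theta)
= 1.3600^2 / (2*2.0800)
= 1.8496 / 4.1600
= 0.4446

0.4446


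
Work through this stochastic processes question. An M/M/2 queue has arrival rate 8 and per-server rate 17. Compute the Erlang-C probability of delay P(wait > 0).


a = lambda/mu = 0.4706
rho = a/c = 0.2353
Erlang-C formula applied:
C(c,a) = 0.0896

0.0896


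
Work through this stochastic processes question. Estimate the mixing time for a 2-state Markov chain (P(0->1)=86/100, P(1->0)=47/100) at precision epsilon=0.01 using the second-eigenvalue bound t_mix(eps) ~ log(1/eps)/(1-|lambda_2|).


lambda_2 = |1 - p01 - p10| = |1 - 0.8600 - 0.4700| = 0.3300
t_mix ~ log(1/eps)/(1 - |lambda_2|)
= log(100)/(1 - 0.3300) = 4.6052/0.6700
= 6.8734

6.8734


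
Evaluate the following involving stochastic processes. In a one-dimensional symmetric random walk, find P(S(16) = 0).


P(S(16) = 0) = C(16,8) / 4^8
= 12870 / 65536
= 0.1964

0.1964


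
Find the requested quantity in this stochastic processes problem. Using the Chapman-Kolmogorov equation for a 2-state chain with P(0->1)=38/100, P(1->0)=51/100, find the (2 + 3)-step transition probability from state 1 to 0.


P^5 = P^2 * P^3
Computing via matrix multiplication of the transition matrix.
Entry (1,0) of P^5 = 0.5730

0.5730


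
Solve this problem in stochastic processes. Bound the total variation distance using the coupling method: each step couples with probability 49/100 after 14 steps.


TV distance bound <= (1-delta)^n
= (1 - 0.4900)^14
= 0.5100^14
= 8.0535e-05

8.0535e-05


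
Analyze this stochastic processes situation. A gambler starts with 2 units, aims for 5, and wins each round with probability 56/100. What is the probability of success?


Gambler's ruin formula:
r = q/p = 0.4400/0.5600 = 0.7857
P(win) = (1 - r^i)/(1 - r^N)
= (1 - 0.7857^2)/(1 - 0.7857^5)
= 0.5462

0.5462


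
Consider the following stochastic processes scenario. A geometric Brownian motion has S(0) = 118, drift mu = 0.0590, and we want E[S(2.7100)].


E[S(t)] = S(0) * exp(mu * t)
= 118 * exp(0.0590 * 2.7100)
= 118 * 1.1734
= 138.4591

138.4591


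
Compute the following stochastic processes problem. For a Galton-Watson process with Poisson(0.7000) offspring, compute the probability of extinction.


Since mu = 0.7000 <= 1, extinction probability = 1.

1.0000


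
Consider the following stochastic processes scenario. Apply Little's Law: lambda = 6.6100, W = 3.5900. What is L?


Little's Law: L = lambda * W
= 6.6100 * 3.5900
= 23.7299

23.7299


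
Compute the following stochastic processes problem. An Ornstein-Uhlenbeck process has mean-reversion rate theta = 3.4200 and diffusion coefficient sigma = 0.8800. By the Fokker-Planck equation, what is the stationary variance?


Stationary variance = sigma^2 / (2*theta)
= 0.8800^2 / (2*3.4200)
= 0.7744 / 6.8400
= 0.1132

0.1132


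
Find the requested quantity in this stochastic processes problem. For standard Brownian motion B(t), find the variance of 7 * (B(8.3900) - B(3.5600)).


Var(alpha*(B(t)-B(s))) = alpha^2 * (t-s)
= 7^2 * (8.3900 - 3.5600)
= 49 * 4.8300
= 236.6700

236.6700


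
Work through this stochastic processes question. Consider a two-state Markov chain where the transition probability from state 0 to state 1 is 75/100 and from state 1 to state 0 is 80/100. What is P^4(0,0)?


Computing P^4 by matrix multiplication.
P = [[0.2500, 0.7500], [0.8000, 0.2000]]
After raising P to the power 4:
P^4(0,0) = 0.5604

0.5604


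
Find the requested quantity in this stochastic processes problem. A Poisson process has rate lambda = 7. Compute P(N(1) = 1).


P(N(t)=k) = (lambda*t)^k * exp(-lambda*t) / k!
lambda*t = 7
= 7^1 * exp(-7) / 1!
= 7 * 9.1188e-04 / 1
= 0.0064

0.0064


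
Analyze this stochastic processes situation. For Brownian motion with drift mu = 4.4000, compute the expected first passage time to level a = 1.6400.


Expected first passage time = a/mu
= 1.6400/4.4000
= 0.3727

0.3727


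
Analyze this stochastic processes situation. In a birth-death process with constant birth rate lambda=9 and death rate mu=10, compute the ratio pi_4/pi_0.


For birth-death process, pi_n/pi_0 = (lambda/mu)^n
= (9/10)^4
= 0.6561

0.6561


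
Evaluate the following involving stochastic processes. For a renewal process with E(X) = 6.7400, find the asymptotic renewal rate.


Long-run renewal rate = 1/E(X)
= 1/6.7400
= 0.1484

0.1484


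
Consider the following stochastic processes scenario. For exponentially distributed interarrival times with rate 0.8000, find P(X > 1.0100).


P(X > t) = exp(-lambda * t)
= exp(-0.8000 * 1.0100)
= exp(-0.8080) = 0.4457

0.4457


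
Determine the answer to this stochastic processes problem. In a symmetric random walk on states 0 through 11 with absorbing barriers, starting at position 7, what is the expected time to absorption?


For symmetric RW on 0,...,N with absorbing barriers, E(i) = i*(N-i)
E(7) = 7 * 4 = 28

28


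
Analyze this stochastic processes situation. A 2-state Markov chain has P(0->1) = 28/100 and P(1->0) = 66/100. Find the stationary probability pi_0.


Stationary distribution: pi_0 = p10/(p01+p10), pi_1 = p01/(p01+p10)
p01 = 0.2800, p10 = 0.6600
pi_0 = 0.7021

0.7021


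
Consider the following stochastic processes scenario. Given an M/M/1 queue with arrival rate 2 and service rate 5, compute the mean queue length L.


rho = 2/5 = 0.4000
L = rho/(1-rho)
= 0.4000/0.6000
= 0.6667

0.6667


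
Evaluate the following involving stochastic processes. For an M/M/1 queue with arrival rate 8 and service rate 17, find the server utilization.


rho = lambda/mu
= 8/17
= 0.4706

0.4706


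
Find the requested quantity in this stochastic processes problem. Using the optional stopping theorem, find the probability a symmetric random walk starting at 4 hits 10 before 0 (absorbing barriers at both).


By optional stopping theorem: E(M at tau) = M(0) = 4
P(hit 10)*10 + P(hit 0)*0 = 4
P(hit 10) = (4 - 0)/(10 - 0) = 2/5 = 0.4000

0.4000


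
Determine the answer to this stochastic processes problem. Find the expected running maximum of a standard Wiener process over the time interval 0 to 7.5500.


E(max B(s)) = sqrt(2t/pi)
= sqrt(2*7.5500/pi)
= sqrt(4.8065)
= 2.1924

2.1924


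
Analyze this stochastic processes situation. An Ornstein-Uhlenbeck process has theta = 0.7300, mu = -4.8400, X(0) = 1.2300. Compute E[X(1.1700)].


E[X(t)] = mu + (X(0) - mu)*exp(-theta*t)
= -4.8400 + (1.2300 - -4.8400)*exp(-0.7300*1.1700)
= -4.8400 + 6.0700 * 0.4257
= -2.2562

-2.2562


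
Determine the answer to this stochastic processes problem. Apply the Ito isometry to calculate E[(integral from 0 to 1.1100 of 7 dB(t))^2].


By Ito isometry: E[(int f dB)^2] = int f^2 dt
= 7^2 * 1.1100
= 49 * 1.1100 = 54.3900

54.3900


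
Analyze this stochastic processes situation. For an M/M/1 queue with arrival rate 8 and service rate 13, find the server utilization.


rho = lambda/mu
= 8/13
= 0.6154

0.6154


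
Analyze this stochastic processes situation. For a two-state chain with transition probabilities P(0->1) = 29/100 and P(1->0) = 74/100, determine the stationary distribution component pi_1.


Stationary distribution: pi_0 = p10/(p01+p10), pi_1 = p01/(p01+p10)
p01 = 0.2900, p10 = 0.7400
pi_1 = 0.2816

0.2816


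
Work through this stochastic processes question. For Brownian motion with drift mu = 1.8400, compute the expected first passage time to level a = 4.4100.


Expected first passage time = a/mu
= 4.4100/1.8400
= 2.3967

2.3967


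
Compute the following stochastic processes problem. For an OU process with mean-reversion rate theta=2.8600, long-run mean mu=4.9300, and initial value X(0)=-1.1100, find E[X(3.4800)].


E[X(t)] = mu + (X(0) - mu)*exp(-theta*t)
= 4.9300 + (-1.1100 - 4.9300)*exp(-2.8600*3.4800)
= 4.9300 + -6.0400 * 4.7594e-05
= 4.9297

4.9297


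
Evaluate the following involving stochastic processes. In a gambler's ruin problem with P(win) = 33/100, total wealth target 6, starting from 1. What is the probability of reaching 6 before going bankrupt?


Gambler's ruin formula:
r = q/p = 0.6700/0.3300 = 2.0303
P(win) = (1 - r^i)/(1 - r^N)
= (1 - 2.0303^1)/(1 - 2.0303^6)
= 0.0149

0.0149


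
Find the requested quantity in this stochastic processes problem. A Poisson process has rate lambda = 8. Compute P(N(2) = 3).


P(N(t)=k) = (lambda*t)^k * exp(-lambda*t) / k!
lambda*t = 16
= 16^3 * exp(-16) / 3!
= 4096 * 1.1254e-07 / 6
= 7.6824e-05

7.6824e-05


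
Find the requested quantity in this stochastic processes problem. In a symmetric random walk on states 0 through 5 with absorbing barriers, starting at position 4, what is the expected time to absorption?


For symmetric RW on 0,...,N with absorbing barriers, E(i) = i*(N-i)
E(4) = 4 * 1 = 4

4


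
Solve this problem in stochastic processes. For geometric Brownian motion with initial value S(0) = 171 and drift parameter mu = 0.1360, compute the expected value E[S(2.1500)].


E[S(t)] = S(0) * exp(mu * t)
= 171 * exp(0.1360 * 2.1500)
= 171 * 1.3396
= 229.0782

229.0782


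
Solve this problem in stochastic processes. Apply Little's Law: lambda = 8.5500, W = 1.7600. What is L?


Little's Law: L = lambda * W
= 8.5500 * 1.7600
= 15.0480

15.0480


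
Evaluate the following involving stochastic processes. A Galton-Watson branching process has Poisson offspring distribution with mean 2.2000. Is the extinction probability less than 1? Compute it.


Since mu = 2.2000 > 1, extinction prob q < 1.
Solve s = exp(mu*(s-1)) iteratively.
q = 0.1563

0.1563


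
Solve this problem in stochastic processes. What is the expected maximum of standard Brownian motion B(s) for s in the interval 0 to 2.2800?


E(max B(s)) = sqrt(2t/pi)
= sqrt(2*2.2800/pi)
= sqrt(1.4515)
= 1.2048

1.2048


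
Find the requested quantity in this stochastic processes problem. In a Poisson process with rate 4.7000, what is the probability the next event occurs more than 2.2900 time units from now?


P(X > t) = exp(-lambda * t)
= exp(-4.7000 * 2.2900)
= exp(-10.7630) = 2.1168e-05

2.1168e-05


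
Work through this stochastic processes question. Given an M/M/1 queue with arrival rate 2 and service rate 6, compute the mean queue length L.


rho = 2/6 = 0.3333
L = rho/(1-rho)
= 0.3333/0.6667
= 0.5000

0.5000


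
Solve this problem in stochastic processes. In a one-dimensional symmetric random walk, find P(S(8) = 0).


P(S(8) = 0) = C(8,4) / 4^4
= 70 / 256
= 0.2734

0.2734


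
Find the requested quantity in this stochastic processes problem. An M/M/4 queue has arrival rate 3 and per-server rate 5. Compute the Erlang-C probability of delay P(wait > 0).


a = lambda/mu = 0.6000
rho = a/c = 0.1500
Erlang-C formula applied:
C(c,a) = 0.0035

0.0035


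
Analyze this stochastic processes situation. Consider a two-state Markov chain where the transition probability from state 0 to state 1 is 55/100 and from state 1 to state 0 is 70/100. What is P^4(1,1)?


Computing P^4 by matrix multiplication.
P = [[0.4500, 0.5500], [0.7000, 0.3000]]
After raising P to the power 4:
P^4(1,1) = 0.4422

0.4422


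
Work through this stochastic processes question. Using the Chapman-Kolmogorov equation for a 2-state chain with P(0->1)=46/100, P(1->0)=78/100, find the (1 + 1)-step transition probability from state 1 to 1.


P^2 = P^1 * P^1
Computing via matrix multiplication of the transition matrix.
Entry (1,1) of P^2 = 0.4072

0.4072


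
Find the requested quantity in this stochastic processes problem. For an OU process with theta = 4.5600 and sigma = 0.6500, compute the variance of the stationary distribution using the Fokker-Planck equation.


Stationary variance = sigma^2 / (2*theta)
= 0.6500^2 / (2*4.5600)
= 0.4225 / 9.1200
= 0.0463

0.0463


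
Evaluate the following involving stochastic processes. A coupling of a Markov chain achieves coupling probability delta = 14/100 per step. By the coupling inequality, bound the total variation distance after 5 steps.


TV distance bound <= (1-delta)^n
= (1 - 0.1400)^5
= 0.8600^5
= 0.4704

0.4704


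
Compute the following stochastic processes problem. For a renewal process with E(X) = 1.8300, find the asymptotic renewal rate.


Long-run renewal rate = 1/E(X)
= 1/1.8300
= 0.5464

0.5464


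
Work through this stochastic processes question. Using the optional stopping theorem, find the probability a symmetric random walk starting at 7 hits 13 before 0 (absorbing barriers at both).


By optional stopping theorem: E(M at tau) = M(0) = 7
P(hit 13)*13 + P(hit 0)*0 = 7
P(hit 13) = (7 - 0)/(13 - 0) = 7/13 = 0.5385

0.5385


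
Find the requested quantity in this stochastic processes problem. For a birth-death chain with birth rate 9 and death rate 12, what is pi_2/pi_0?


For birth-death process, pi_n/pi_0 = (lambda/mu)^n
= (9/12)^2
= 0.5625

0.5625


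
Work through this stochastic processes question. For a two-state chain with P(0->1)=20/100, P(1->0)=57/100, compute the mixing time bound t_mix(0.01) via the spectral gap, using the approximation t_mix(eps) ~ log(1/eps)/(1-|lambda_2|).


lambda_2 = |1 - p01 - p10| = |1 - 0.2000 - 0.5700| = 0.2300
t_mix ~ log(1/eps)/(1 - |lambda_2|)
= log(100)/(1 - 0.2300) = 4.6052/0.7700
= 5.9807

5.9807


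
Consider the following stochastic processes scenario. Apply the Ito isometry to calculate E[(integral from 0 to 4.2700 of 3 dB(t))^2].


By Ito isometry: E[(int f dB)^2] = int f^2 dt
= 3^2 * 4.2700
= 9 * 4.2700 = 38.4300

38.4300


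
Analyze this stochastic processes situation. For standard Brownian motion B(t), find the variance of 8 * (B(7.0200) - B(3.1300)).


Var(alpha*(B(t)-B(s))) = alpha^2 * (t-s)
= 8^2 * (7.0200 - 3.1300)
= 64 * 3.8900
= 248.9600

248.9600


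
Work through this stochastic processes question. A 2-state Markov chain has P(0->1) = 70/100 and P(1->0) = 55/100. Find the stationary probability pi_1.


Stationary distribution: pi_0 = p10/(p01+p10), pi_1 = p01/(p01+p10)
p01 = 0.7000, p10 = 0.5500
pi_1 = 0.5600

0.5600


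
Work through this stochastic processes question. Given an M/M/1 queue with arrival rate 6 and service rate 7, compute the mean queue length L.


rho = 6/7 = 0.8571
L = rho/(1-rho)
= 0.8571/0.1429
= 6.0000

6.0000


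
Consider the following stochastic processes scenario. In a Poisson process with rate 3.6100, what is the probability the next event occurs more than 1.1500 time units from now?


P(X > t) = exp(-lambda * t)
= exp(-3.6100 * 1.1500)
= exp(-4.1515) = 0.0157

0.0157


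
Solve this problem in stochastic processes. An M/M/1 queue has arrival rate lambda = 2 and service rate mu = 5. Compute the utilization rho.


rho = lambda/mu
= 2/5
= 0.4000

0.4000


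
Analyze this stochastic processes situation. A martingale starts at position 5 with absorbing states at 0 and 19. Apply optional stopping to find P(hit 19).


By optional stopping theorem: E(M at tau) = M(0) = 5
P(hit 19)*19 + P(hit 0)*0 = 5
P(hit 19) = (5 - 0)/(19 - 0) = 5/19 = 0.2632

0.2632


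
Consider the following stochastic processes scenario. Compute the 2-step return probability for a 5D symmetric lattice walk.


P(return in 2 steps) = P(reverse first step) = 1/(2d)
= 1/10
= 0.1000

0.1000


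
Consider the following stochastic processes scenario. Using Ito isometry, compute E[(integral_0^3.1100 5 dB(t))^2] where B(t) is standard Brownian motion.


By Ito isometry: E[(int f dB)^2] = int f^2 dt
= 5^2 * 3.1100
= 25 * 3.1100 = 77.7500

77.7500


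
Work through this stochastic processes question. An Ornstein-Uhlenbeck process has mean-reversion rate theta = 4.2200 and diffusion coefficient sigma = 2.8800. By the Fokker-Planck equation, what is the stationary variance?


Stationary variance = sigma^2 / (2*theta)
= 2.8800^2 / (2*4.2200)
= 8.2944 / 8.4400
= 0.9827

0.9827


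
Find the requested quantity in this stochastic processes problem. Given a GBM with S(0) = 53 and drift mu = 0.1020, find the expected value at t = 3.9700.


E[S(t)] = S(0) * exp(mu * t)
= 53 * exp(0.1020 * 3.9700)
= 53 * 1.4992
= 79.4583

79.4583


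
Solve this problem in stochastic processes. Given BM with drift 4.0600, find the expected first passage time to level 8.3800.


Expected first passage time = a/mu
= 8.3800/4.0600
= 2.0640

2.0640


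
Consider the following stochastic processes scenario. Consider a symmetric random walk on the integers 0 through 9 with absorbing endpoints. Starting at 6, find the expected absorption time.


For symmetric RW on 0,...,N with absorbing barriers, E(i) = i*(N-i)
E(6) = 6 * 3 = 18

18


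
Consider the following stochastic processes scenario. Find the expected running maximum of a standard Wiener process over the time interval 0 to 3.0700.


E(max B(s)) = sqrt(2t/pi)
= sqrt(2*3.0700/pi)
= sqrt(1.9544)
= 1.3980

1.3980


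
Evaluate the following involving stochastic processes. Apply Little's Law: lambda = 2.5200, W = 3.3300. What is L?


Little's Law: L = lambda * W
= 2.5200 * 3.3300
= 8.3916

8.3916


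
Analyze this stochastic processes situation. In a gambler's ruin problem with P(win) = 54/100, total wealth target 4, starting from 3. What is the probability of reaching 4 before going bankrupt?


Gambler's ruin formula:
r = q/p = 0.4600/0.5400 = 0.8519
P(win) = (1 - r^i)/(1 - r^N)
= (1 - 0.8519^3)/(1 - 0.8519^4)
= 0.8066

0.8066


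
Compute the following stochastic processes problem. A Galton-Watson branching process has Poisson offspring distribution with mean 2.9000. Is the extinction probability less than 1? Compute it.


Since mu = 2.9000 > 1, extinction prob q < 1.
Solve s = exp(mu*(s-1)) iteratively.
q = 0.0668

0.0668


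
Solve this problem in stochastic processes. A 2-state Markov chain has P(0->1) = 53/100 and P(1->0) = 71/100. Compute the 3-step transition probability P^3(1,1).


Computing P^3 by matrix multiplication.
P = [[0.4700, 0.5300], [0.7100, 0.2900]]
After raising P to the power 3:
P^3(1,1) = 0.4195

0.4195


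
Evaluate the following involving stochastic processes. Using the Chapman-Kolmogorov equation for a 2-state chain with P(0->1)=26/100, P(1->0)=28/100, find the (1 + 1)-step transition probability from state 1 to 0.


P^2 = P^1 * P^1
Computing via matrix multiplication of the transition matrix.
Entry (1,0) of P^2 = 0.4088

0.4088


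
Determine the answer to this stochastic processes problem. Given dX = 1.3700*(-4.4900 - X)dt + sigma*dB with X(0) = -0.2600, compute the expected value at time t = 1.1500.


E[X(t)] = mu + (X(0) - mu)*exp(-theta*t)
= -4.4900 + (-0.2600 - -4.4900)*exp(-1.3700*1.1500)
= -4.4900 + 4.2300 * 0.2069
= -3.6148

-3.6148


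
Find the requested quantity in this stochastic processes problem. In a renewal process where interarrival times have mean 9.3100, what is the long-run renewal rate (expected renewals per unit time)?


Long-run renewal rate = 1/E(X)
= 1/9.3100
= 0.1074

0.1074


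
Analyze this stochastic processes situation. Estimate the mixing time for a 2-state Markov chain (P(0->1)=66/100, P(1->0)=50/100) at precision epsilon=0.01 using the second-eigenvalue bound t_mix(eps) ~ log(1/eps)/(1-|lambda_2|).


lambda_2 = |1 - p01 - p10| = |1 - 0.6600 - 0.5000| = 0.1600
t_mix ~ log(1/eps)/(1 - |lambda_2|)
= log(100)/(1 - 0.1600) = 4.6052/0.8400
= 5.4823

5.4823


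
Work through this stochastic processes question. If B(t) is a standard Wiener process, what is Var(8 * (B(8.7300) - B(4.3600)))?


Var(alpha*(B(t)-B(s))) = alpha^2 * (t-s)
= 8^2 * (8.7300 - 4.3600)
= 64 * 4.3700
= 279.6800

279.6800


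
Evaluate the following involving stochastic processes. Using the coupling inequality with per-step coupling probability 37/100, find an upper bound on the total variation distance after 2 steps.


TV distance bound <= (1-delta)^n
= (1 - 0.3700)^2
= 0.6300^2
= 0.3969

0.3969


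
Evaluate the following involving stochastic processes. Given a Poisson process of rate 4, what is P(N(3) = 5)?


P(N(t)=k) = (lambda*t)^k * exp(-lambda*t) / k!
lambda*t = 12
= 12^5 * exp(-12) / 5!
= 248832 * 6.1442e-06 / 120
= 0.0127

0.0127


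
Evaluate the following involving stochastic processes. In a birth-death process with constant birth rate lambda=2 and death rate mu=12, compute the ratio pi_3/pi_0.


For birth-death process, pi_n/pi_0 = (lambda/mu)^n
= (2/12)^3
= 0.0046

0.0046


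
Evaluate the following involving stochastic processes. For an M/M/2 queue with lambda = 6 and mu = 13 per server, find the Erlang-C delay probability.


a = lambda/mu = 0.4615
rho = a/c = 0.2308
Erlang-C formula applied:
C(c,a) = 0.0865

0.0865


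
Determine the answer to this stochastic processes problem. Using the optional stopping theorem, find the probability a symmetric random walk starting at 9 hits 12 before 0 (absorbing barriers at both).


By optional stopping theorem: E(M at tau) = M(0) = 9
P(hit 12)*12 + P(hit 0)*0 = 9
P(hit 12) = (9 - 0)/(12 - 0) = 3/4 = 0.7500

0.7500


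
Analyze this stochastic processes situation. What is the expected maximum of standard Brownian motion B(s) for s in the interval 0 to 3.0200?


E(max B(s)) = sqrt(2t/pi)
= sqrt(2*3.0200/pi)
= sqrt(1.9226)
= 1.3866

1.3866


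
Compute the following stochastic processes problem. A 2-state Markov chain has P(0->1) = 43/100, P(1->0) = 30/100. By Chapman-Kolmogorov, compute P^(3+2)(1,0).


P^5 = P^3 * P^2
Computing via matrix multiplication of the transition matrix.
Entry (1,0) of P^5 = 0.4104

0.4104


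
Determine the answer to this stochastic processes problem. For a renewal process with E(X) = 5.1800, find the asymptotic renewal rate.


Long-run renewal rate = 1/E(X)
= 1/5.1800
= 0.1931

0.1931


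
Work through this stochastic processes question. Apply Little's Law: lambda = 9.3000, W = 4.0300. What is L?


Little's Law: L = lambda * W
= 9.3000 * 4.0300
= 37.4790

37.4790


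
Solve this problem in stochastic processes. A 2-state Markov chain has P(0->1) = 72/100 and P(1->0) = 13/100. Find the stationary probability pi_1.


Stationary distribution: pi_0 = p10/(p01+p10), pi_1 = p01/(p01+p10)
p01 = 0.7200, p10 = 0.1300
pi_1 = 0.8471

0.8471


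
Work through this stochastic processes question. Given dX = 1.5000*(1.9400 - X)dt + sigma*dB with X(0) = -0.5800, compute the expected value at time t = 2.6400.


E[X(t)] = mu + (X(0) - mu)*exp(-theta*t)
= 1.9400 + (-0.5800 - 1.9400)*exp(-1.5000*2.6400)
= 1.9400 + -2.5200 * 0.0191
= 1.8920

1.8920


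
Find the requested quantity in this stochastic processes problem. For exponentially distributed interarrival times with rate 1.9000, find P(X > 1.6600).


P(X > t) = exp(-lambda * t)
= exp(-1.9000 * 1.6600)
= exp(-3.1540) = 0.0427

0.0427


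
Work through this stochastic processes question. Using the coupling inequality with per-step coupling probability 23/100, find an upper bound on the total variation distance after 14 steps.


TV distance bound <= (1-delta)^n
= (1 - 0.2300)^14
= 0.7700^14
= 0.0258

0.0258


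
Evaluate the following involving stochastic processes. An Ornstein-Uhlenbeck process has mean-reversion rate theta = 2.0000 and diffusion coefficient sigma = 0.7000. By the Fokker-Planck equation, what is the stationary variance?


Stationary variance = sigma^2 / (2*theta)
= 0.7000^2 / (2*2.0000)
= 0.4900 / 4.0000
= 0.1225

0.1225


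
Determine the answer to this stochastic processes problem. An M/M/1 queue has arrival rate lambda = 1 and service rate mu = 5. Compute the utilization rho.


rho = lambda/mu
= 1/5
= 0.2000

0.2000


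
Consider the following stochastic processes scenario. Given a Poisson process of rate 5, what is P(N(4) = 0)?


P(N(t)=k) = (lambda*t)^k * exp(-lambda*t) / k!
lambda*t = 20
= 20^0 * exp(-20) / 0!
= 1 * 2.0612e-09 / 1
= 2.0612e-09

2.0612e-09


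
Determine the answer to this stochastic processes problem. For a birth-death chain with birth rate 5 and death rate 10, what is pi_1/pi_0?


For birth-death process, pi_n/pi_0 = (lambda/mu)^n
= (5/10)^1
= 0.5000

0.5000


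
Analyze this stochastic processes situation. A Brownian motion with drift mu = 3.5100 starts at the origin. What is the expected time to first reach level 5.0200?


Expected first passage time = a/mu
= 5.0200/3.5100
= 1.4302

1.4302


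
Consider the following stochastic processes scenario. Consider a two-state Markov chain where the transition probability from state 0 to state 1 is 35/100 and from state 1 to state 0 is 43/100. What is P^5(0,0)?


Computing P^5 by matrix multiplication.
P = [[0.6500, 0.3500], [0.4300, 0.5700]]
After raising P to the power 5:
P^5(0,0) = 0.5515

0.5515


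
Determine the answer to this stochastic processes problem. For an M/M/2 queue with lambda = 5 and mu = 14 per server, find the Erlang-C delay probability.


a = lambda/mu = 0.3571
rho = a/c = 0.1786
Erlang-C formula applied:
C(c,a) = 0.0541

0.0541


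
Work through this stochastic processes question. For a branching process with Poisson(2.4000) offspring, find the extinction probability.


Since mu = 2.4000 > 1, extinction prob q < 1.
Solve s = exp(mu*(s-1)) iteratively.
q = 0.1214

0.1214


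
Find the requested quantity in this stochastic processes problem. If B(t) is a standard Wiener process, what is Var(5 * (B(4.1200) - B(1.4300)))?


Var(alpha*(B(t)-B(s))) = alpha^2 * (t-s)
= 5^2 * (4.1200 - 1.4300)
= 25 * 2.6900
= 67.2500

67.2500


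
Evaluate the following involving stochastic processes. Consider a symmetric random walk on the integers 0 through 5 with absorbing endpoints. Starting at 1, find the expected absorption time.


For symmetric RW on 0,...,N with absorbing barriers, E(i) = i*(N-i)
E(1) = 1 * 4 = 4

4


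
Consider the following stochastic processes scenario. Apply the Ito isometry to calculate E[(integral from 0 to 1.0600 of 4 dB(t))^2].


By Ito isometry: E[(int f dB)^2] = int f^2 dt
= 4^2 * 1.0600
= 16 * 1.0600 = 16.9600

16.9600


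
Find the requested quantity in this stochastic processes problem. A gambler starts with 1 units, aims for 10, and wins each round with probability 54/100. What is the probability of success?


Gambler's ruin formula:
r = q/p = 0.4600/0.5400 = 0.8519
P(win) = (1 - r^i)/(1 - r^N)
= (1 - 0.8519^1)/(1 - 0.8519^10)
= 0.1855

0.1855


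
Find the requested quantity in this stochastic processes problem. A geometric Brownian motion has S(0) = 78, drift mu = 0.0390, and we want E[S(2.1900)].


E[S(t)] = S(0) * exp(mu * t)
= 78 * exp(0.0390 * 2.1900)
= 78 * 1.0892
= 84.9548

84.9548


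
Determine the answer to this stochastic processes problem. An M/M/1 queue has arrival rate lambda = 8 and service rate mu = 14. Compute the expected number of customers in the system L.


rho = 8/14 = 0.5714
L = rho/(1-rho)
= 0.5714/0.4286
= 1.3333

1.3333


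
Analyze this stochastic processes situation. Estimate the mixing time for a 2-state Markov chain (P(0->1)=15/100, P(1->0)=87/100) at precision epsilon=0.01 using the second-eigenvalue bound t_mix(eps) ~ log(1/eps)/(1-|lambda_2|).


lambda_2 = |1 - p01 - p10| = |1 - 0.1500 - 0.8700| = 0.0200
t_mix ~ log(1/eps)/(1 - |lambda_2|)
= log(100)/(1 - 0.0200) = 4.6052/0.9800
= 4.6992

4.6992


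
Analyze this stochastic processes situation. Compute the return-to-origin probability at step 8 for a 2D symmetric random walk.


P = C(8,4)^2 / 4^8
= 70^2 / 65536
= 4900 / 65536
= 0.0748

0.0748


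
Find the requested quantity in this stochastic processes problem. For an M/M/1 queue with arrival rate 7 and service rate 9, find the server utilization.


rho = lambda/mu
= 7/9
= 0.7778

0.7778


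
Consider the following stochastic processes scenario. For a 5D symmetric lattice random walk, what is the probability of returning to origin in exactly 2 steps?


P(return in 2 steps) = P(reverse first step) = 1/(2d)
= 1/10
= 0.1000

0.1000


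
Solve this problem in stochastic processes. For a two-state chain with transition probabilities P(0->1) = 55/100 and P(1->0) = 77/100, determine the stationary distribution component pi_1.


Stationary distribution: pi_0 = p10/(p01+p10), pi_1 = p01/(p01+p10)
p01 = 0.5500, p10 = 0.7700
pi_1 = 0.4167

0.4167


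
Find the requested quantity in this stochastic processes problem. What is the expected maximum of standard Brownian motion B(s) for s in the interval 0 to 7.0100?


E(max B(s)) = sqrt(2t/pi)
= sqrt(2*7.0100/pi)
= sqrt(4.4627)
= 2.1125

2.1125


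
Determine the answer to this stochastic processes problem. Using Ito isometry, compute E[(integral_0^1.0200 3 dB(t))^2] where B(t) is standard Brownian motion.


By Ito isometry: E[(int f dB)^2] = int f^2 dt
= 3^2 * 1.0200
= 9 * 1.0200 = 9.1800

9.1800


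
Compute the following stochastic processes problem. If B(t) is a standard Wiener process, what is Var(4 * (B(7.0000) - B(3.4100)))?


Var(alpha*(B(t)-B(s))) = alpha^2 * (t-s)
= 4^2 * (7.0000 - 3.4100)
= 16 * 3.5900
= 57.4400

57.4400


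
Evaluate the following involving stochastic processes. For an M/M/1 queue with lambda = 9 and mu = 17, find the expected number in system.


rho = 9/17 = 0.5294
L = rho/(1-rho)
= 0.5294/0.4706
= 1.1250

1.1250


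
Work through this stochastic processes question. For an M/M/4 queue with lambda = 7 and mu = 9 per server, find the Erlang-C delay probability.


a = lambda/mu = 0.7778
rho = a/c = 0.1944
Erlang-C formula applied:
C(c,a) = 0.0087

0.0087


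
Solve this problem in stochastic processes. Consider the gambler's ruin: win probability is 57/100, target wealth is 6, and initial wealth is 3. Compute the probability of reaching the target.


Gambler's ruin formula:
r = q/p = 0.4300/0.5700 = 0.7544
P(win) = (1 - r^i)/(1 - r^N)
= (1 - 0.7544^3)/(1 - 0.7544^6)
= 0.6996

0.6996


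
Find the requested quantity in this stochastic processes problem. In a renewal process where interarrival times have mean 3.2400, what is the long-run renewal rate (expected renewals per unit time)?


Long-run renewal rate = 1/E(X)
= 1/3.2400
= 0.3086

0.3086


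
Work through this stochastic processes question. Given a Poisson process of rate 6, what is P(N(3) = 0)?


P(N(t)=k) = (lambda*t)^k * exp(-lambda*t) / k!
lambda*t = 18
= 18^0 * exp(-18) / 0!
= 1 * 1.5230e-08 / 1
= 1.5230e-08

1.5230e-08


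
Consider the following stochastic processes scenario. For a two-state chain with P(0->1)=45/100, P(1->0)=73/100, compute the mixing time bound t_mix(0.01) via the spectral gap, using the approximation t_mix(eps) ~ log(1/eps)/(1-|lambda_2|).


lambda_2 = |1 - p01 - p10| = |1 - 0.4500 - 0.7300| = 0.1800
t_mix ~ log(1/eps)/(1 - |lambda_2|)
= log(100)/(1 - 0.1800) = 4.6052/0.8200
= 5.6161

5.6161


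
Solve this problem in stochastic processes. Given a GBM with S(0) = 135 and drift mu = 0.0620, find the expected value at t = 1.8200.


E[S(t)] = S(0) * exp(mu * t)
= 135 * exp(0.0620 * 1.8200)
= 135 * 1.1195
= 151.1261

151.1261


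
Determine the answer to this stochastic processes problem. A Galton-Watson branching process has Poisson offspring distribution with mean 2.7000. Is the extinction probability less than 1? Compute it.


Since mu = 2.7000 > 1, extinction prob q < 1.
Solve s = exp(mu*(s-1)) iteratively.
q = 0.0844

0.0844


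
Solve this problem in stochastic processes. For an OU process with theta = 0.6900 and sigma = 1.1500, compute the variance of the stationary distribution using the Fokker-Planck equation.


Stationary variance = sigma^2 / (2*theta)
= 1.1500^2 / (2*0.6900)
= 1.3225 / 1.3800
= 0.9583

0.9583


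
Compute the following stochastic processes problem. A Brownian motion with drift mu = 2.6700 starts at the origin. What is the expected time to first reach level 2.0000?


Expected first passage time = a/mu
= 2.0000/2.6700
= 0.7491

0.7491
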